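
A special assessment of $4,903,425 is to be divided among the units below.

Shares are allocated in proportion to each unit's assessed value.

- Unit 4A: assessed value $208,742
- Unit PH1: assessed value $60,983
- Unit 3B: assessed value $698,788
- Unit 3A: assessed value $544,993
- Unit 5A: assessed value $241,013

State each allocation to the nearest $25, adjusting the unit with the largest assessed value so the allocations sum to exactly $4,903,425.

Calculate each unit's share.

Unit 4A: $583,375 · Unit PH1: $170,425 · Unit 3B: $1,952,925 · Unit 3A: $1,523,125 · Unit 5A: $673,575

Sum of assessed value: 208,742 + 60,983 + 698,788 + 544,993 + 241,013 = 1,754,519.
Unrounded shares: Unit 4A 583,379.68; Unit PH1 170,431.65; Unit 3B 1,952,931.00; Unit 3A 1,523,113.91; Unit 5A 673,568.75.
At nearest $25: Unit 4A $583,375; Unit PH1 $170,425; Unit 3B $1,952,925; Unit 3A $1,523,125; Unit 5A $673,575. Sum = $4,903,425.
Sum already equals the total — no adjustment.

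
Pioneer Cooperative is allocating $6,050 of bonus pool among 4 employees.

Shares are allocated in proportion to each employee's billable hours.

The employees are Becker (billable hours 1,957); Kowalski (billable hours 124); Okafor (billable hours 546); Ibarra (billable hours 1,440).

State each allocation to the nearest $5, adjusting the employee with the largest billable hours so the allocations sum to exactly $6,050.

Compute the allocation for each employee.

Total billable hours = 4,067.
Raw shares: Becker 1,957/4,067 × $6,050 = 2,911.20; Kowalski 124/4,067 × $6,050 = 184.46; Okafor 546/4,067 × $6,050 = 812.22; Ibarra 1,440/4,067 × $6,050 = 2,142.12.
Rounded to nearest $5: Becker $2,910; Kowalski $185; Okafor $810; Ibarra $2,140. Sum = $6,045.
Difference $6,050 − $6,045 = +$5 applied to largest billable hours (Becker): Becker becomes $2,915.

Becker: $2,915 · Kowalski: $185 · Okafor: $810 · Ibarra: $2,140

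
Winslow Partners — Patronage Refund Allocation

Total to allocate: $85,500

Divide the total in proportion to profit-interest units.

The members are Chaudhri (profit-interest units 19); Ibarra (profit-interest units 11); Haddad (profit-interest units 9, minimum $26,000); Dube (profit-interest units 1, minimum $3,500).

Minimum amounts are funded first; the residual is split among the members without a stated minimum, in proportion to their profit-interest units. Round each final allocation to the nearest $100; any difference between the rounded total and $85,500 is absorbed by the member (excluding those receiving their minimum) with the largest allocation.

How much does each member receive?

Chaudhri: $35,500 · Ibarra: $20,500 · Haddad: $26,000 · Dube: $3,500

Fund the minimums — Haddad $26,000; Dube $3,500. Residual $56,000.
Residual split over remaining profit-interest units 30: Chaudhri 35,466.67 → $35,500; Ibarra 20,533.33 → $20,500.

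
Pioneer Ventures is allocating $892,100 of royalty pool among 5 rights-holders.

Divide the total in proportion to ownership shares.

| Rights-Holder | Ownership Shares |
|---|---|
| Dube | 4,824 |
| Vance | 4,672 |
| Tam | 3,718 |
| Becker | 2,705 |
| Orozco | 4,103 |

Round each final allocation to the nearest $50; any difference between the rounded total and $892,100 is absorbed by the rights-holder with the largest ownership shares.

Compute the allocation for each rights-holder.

Dube: $215,000; Vance: $208,150; Tam: $165,650; Becker: $120,500; Orozco: $182,800

Sum of ownership shares: 20,022.
Raw shares: Dube 4,824/20,022 × $892,100 = 214,938.09; Vance 4,672/20,022 × $892,100 = 208,165.58; Tam 3,718/20,022 × $892,100 = 165,659.16; Becker 2,705/20,022 × $892,100 = 120,523.95; Orozco 4,103/20,022 × $892,100 = 182,813.22.
At nearest $50: Dube $214,950; Vance $208,150; Tam $165,650; Becker $120,500; Orozco $182,800. Sum = $892,050.
Difference $892,100 − $892,050 = +$50 applied to largest ownership shares (Dube): Dube becomes $215,000.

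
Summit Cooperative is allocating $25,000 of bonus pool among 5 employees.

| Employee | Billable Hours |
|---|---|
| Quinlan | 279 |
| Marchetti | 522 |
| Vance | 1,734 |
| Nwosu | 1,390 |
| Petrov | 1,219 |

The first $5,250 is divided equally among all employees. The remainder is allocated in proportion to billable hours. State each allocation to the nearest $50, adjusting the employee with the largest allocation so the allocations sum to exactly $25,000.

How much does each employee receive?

$5,250 shared equally gives $1,050 per employee.
Remainder $19,750 by billable hours (total 5,144): Quinlan 1,071.20 → $1,050; Marchetti 2,004.18 → $2,000; Vance 6,657.56 → $6,650; Nwosu 5,336.80 → $5,350; Petrov 4,680.26 → $4,700.
Totals: Quinlan $1,050 + $1,050 = $2,100; Marchetti $1,050 + $2,000 = $3,050; Vance $1,050 + $6,650 = $7,700; Nwosu $1,050 + $5,350 = $6,400; Petrov $1,050 + $4,700 = $5,750.

Quinlan: $2,100; Marchetti: $3,050; Vance: $7,700; Nwosu: $6,400; Petrov: $5,750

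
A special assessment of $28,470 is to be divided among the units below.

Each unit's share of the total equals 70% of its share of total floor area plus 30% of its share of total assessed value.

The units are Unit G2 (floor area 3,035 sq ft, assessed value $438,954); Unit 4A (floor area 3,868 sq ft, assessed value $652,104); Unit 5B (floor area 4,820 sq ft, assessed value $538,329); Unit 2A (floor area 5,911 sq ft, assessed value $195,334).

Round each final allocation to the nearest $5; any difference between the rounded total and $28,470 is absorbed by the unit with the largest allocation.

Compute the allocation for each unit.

Unit G2: $5,485 | Unit 4A: $7,425 | Unit 5B: $7,965 | Unit 2A: $7,595

Floor area total 17,634; assessed value total 1,824,721.
Combined weights (70% floor area + 30% assessed value): Unit G2 0.1926; Unit 4A 0.2608; Unit 5B 0.2798; Unit 2A 0.2668.
Pro-rata amounts: Unit G2 5,484.61; Unit 4A 7,423.72; Unit 5B 7,967.07; Unit 2A 7,594.60.
After rounding ($5): Unit G2 $5,485; Unit 4A $7,425; Unit 5B $7,965; Unit 2A $7,595. Sum = $28,470.
Sum already equals the total — no adjustment.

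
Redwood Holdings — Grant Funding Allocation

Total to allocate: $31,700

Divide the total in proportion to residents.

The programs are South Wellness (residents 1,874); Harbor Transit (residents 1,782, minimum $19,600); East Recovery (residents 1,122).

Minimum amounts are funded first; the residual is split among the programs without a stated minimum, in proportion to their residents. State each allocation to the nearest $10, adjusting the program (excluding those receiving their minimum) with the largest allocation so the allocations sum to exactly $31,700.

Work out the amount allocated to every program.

South Wellness: $7,570; Harbor Transit: $19,600; East Recovery: $4,530

Minimums first: Harbor Transit $19,600. Remaining pool $12,100.
Remaining pool split over remaining residents 2,996: South Wellness 7,568.56 → $7,570; East Recovery 4,531.44 → $4,530.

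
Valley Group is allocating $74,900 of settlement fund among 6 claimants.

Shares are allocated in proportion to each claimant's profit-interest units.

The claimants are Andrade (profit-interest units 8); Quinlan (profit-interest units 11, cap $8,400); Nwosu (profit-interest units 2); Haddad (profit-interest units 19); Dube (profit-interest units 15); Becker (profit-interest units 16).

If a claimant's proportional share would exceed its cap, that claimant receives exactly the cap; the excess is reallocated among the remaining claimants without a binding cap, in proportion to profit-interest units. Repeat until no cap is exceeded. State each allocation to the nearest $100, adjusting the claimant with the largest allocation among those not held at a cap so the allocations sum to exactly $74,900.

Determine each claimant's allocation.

Sum of profit-interest units: 71.
Pro-rata shares before constraints: Andrade 8,439.44; Quinlan 11,604.23; Nwosu 2,109.86; Haddad 20,043.66; Dube 15,823.94; Becker 16,878.87.
Held at cap: Quinlan ($8,400); remaining pool $66,500 reallocated over remaining profit-interest units 60.
Redistributed shares: Andrade 8,866.67 → $8,900; Nwosu 2,216.67 → $2,200; Haddad 21,058.33 → $21,100; Dube 16,625.00 → $16,600; Becker 17,733.33 → $17,700.

Andrade: $8,900; Quinlan: $8,400; Nwosu: $2,200; Haddad: $21,100; Dube: $16,600; Becker: $17,700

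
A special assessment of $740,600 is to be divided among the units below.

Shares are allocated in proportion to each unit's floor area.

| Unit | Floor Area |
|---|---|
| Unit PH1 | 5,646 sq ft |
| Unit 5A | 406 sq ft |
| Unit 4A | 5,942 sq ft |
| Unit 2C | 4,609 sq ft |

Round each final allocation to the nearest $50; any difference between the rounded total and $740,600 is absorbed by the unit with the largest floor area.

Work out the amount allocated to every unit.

Combined floor area = 5,646 + 406 + 5,942 + 4,609 = 16,603.
Proportional shares: Unit PH1 251,847.71; Unit 5A 18,110.20; Unit 4A 265,051.21; Unit 2C 205,590.88.
After rounding ($50): Unit PH1 $251,850; Unit 5A $18,100; Unit 4A $265,050; Unit 2C $205,600. Sum = $740,600.
No rounding difference to absorb.

Unit PH1: $251,850 | Unit 5A: $18,100 | Unit 4A: $265,050 | Unit 2C: $205,600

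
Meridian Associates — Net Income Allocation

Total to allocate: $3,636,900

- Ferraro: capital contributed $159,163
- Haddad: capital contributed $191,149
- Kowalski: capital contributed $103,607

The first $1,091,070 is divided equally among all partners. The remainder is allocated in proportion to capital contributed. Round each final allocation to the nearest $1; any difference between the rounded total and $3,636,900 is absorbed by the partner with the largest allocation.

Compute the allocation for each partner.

Ferraro: $1,256,365 | Haddad: $1,435,759 | Kowalski: $944,776

First tranche $1,091,070 split equally: $363,690 each.
Remainder $2,545,830 by capital contributed (total 453,919): Ferraro 892,674.55 → $892,675; Haddad 1,072,069.82 → $1,072,070; Kowalski 581,085.63 → $581,086.
Rounding difference −$1 on remainder applied to Haddad.
Totals: Ferraro $363,690 + $892,675 = $1,256,365; Haddad $363,690 + $1,072,069 = $1,435,759; Kowalski $363,690 + $581,086 = $944,776.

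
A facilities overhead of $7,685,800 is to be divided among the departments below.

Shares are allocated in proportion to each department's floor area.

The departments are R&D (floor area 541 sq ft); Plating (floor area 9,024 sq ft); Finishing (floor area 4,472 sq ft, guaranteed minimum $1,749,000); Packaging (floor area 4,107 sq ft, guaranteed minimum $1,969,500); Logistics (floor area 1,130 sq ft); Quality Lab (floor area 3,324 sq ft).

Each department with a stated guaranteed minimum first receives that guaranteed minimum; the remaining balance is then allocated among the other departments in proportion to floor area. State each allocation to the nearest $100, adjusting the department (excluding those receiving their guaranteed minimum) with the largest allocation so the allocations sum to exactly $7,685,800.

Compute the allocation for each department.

R&D: $153,100 | Plating: $2,553,700 | Finishing: $1,749,000 | Packaging: $1,969,500 | Logistics: $319,800 | Quality Lab: $940,700

Guaranteed amounts: Finishing $1,749,000; Packaging $1,969,500. Residual $3,967,300.
Residual split over remaining floor area 14,019: R&D 153,100.03 → $153,100; Plating 2,553,742.44 → $2,553,700; Logistics 319,783.79 → $319,800; Quality Lab 940,673.74 → $940,700.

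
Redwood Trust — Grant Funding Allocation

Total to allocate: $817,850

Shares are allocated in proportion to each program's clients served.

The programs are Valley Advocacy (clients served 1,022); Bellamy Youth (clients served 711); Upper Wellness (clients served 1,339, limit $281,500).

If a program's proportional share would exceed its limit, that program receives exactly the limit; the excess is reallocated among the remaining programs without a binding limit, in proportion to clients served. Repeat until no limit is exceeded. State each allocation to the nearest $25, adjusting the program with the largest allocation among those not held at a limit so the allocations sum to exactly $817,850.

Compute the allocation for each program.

Sum of clients served: 3,072.
Proportional shares (ignoring caps): Valley Advocacy 272,084.21; Bellamy Youth 189,287.55; Upper Wellness 356,478.24.
Held at cap: Upper Wellness ($281,500); balance $536,350 reallocated over remaining clients served 1,733.
Redistributed shares: Valley Advocacy 316,301.04 → $316,300; Bellamy Youth 220,048.96 → $220,050.

Valley Advocacy: $316,300 | Bellamy Youth: $220,050 | Upper Wellness: $281,500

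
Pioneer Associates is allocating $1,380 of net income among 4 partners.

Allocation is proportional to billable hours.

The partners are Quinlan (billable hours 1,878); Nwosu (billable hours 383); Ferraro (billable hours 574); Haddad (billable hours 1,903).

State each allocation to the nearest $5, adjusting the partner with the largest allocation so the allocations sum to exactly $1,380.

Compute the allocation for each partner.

Billable hours total: 4,738.
Pro-rata amounts: Quinlan 1,878/4,738 × $1,380 = 546.99; Nwosu 383/4,738 × $1,380 = 111.55; Ferraro 574/4,738 × $1,380 = 167.18; Haddad 1,903/4,738 × $1,380 = 554.27.
Rounded to nearest $5: Quinlan $545; Nwosu $110; Ferraro $165; Haddad $555. Sum = $1,375.
Difference $1,380 − $1,375 = +$5 applied to largest allocation (Haddad): Haddad becomes $560.

Quinlan: $545; Nwosu: $110; Ferraro: $165; Haddad: $560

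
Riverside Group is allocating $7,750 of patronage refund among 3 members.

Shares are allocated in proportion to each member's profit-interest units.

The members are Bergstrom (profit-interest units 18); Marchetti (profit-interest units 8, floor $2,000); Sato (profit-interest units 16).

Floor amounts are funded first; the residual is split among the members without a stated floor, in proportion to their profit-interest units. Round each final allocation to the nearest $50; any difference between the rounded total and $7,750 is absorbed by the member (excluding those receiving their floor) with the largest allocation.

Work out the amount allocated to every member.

Bergstrom: $3,050; Marchetti: $2,000; Sato: $2,700

Guaranteed amounts: Marchetti $2,000. Remaining pool $5,750.
Remaining pool split over remaining profit-interest units 34: Bergstrom 3,044.12 → $3,050; Sato 2,705.88 → $2,700.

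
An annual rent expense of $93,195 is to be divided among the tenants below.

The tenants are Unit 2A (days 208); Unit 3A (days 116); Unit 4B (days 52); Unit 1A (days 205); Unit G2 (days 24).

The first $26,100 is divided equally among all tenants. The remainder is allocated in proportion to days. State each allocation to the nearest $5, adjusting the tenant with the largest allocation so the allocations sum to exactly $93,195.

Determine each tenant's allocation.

Unit 2A: $28,290 · Unit 3A: $18,085 · Unit 4B: $10,985 · Unit 1A: $27,955 · Unit G2: $7,880

First tranche $26,100 split equally: $5,220 each.
Remainder $67,095 by days (total 605): Unit 2A 23,067.37 → $23,065; Unit 3A 12,864.50 → $12,865; Unit 4B 5,766.84 → $5,765; Unit 1A 22,734.67 → $22,735; Unit G2 2,661.62 → $2,660.
Rounding difference +$5 on remainder applied to Unit 2A.
Totals: Unit 2A $5,220 + $23,070 = $28,290; Unit 3A $5,220 + $12,865 = $18,085; Unit 4B $5,220 + $5,765 = $10,985; Unit 1A $5,220 + $22,735 = $27,955; Unit G2 $5,220 + $2,660 = $7,880.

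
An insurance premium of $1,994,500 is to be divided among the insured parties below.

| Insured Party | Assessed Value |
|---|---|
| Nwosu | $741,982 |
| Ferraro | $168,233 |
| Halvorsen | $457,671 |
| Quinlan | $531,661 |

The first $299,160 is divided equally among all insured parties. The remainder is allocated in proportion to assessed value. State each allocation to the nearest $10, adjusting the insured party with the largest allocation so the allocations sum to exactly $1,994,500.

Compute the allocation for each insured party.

$299,160 shared equally gives $74,790 per insured party.
Remainder $1,695,340 by assessed value (total 1,899,547): Nwosu 662,216.71 → $662,220; Ferraro 150,147.45 → $150,150; Halvorsen 408,469.99 → $408,470; Quinlan 474,505.85 → $474,510.
Rounding difference −$10 on remainder applied to Nwosu.
Totals: Nwosu $74,790 + $662,210 = $737,000; Ferraro $74,790 + $150,150 = $224,940; Halvorsen $74,790 + $408,470 = $483,260; Quinlan $74,790 + $474,510 = $549,300.

Nwosu: $737,000 | Ferraro: $224,940 | Halvorsen: $483,260 | Quinlan: $549,300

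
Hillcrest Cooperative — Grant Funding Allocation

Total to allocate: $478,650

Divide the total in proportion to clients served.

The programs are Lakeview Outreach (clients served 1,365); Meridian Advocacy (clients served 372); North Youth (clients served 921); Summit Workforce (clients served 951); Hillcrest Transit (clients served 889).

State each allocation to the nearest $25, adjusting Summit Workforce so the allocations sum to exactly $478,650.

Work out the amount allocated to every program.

Lakeview Outreach: $145,250; Meridian Advocacy: $39,575; North Youth: $98,000; Summit Workforce: $101,225; Hillcrest Transit: $94,600

Sum of clients served: 4,498.
Raw shares: Lakeview Outreach 1,365/4,498 × $478,650 = 145,255.06; Meridian Advocacy 372/4,498 × $478,650 = 39,585.99; North Youth 921/4,498 × $478,650 = 98,007.26; Summit Workforce 951/4,498 × $478,650 = 101,199.68; Hillcrest Transit 889/4,498 × $478,650 = 94,602.01.
Rounded to nearest $25: Lakeview Outreach $145,250; Meridian Advocacy $39,575; North Youth $98,000; Summit Workforce $101,200; Hillcrest Transit $94,600. Sum = $478,625.
Difference $478,650 − $478,625 = +$25 applied to Summit Workforce: Summit Workforce becomes $101,225.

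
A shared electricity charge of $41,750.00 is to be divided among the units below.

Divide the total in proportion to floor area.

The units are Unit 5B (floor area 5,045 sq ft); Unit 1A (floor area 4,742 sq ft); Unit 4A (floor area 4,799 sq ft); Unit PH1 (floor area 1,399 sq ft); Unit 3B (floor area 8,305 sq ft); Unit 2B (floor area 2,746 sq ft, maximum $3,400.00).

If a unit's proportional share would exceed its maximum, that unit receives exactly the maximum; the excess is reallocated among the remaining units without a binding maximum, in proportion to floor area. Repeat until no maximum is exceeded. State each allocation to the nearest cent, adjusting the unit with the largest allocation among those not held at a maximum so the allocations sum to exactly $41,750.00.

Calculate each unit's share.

Unit 5B: $7,965.24 · Unit 1A: $7,486.85 · Unit 4A: $7,576.85 · Unit PH1: $2,208.80 · Unit 3B: $13,112.26 · Unit 2B: $3,400.00

Floor area total: 27,036.
Proportional shares (ignoring caps): Unit 5B 7,790.6772; Unit 1A 7,322.7733; Unit 4A 7,410.7949; Unit PH1 2,160.3880; Unit 3B 12,824.8909; Unit 2B 4,240.4757.
Cap binds for Unit 2B ($3,400.00); remaining pool $38,350.00 reallocated over remaining floor area 24,290.
Redistributed shares: Unit 5B 7,965.2429 → $7,965.24; Unit 1A 7,486.8547 → $7,486.85; Unit 4A 7,576.8485 → $7,576.85; Unit PH1 2,208.7958 → $2,208.80; Unit 3B 13,112.2581 → $13,112.26.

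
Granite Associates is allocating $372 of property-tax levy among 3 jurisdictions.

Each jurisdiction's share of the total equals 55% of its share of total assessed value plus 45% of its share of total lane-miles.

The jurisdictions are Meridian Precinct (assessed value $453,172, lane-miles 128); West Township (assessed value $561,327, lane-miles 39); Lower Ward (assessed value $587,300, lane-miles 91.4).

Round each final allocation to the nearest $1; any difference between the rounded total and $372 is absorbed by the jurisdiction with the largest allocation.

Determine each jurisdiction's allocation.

Meridian Precinct: $141 · West Township: $97 · Lower Ward: $134

Totals — assessed value 1,601,799, lane-miles 258.4.
Combined weights (55% assessed value + 45% lane-miles): Meridian Precinct 0.3785; West Township 0.2607; Lower Ward 0.3608.
Pro-rata amounts: Meridian Precinct 140.81; West Township 96.96; Lower Ward 134.23.
At nearest $1: Meridian Precinct $141; West Township $97; Lower Ward $134. Sum = $372.
Sum already equals the total — no adjustment.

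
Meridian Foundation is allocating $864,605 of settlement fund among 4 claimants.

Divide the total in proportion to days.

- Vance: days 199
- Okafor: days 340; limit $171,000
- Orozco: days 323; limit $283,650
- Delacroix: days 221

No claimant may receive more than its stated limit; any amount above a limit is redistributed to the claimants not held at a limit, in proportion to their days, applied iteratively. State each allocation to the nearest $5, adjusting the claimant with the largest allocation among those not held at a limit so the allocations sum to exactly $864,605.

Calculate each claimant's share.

Vance: $194,240 | Okafor: $171,000 | Orozco: $283,650 | Delacroix: $215,715

Total days = 1,083.
Unconstrained shares: Vance 158,870.17; Okafor 271,436.47; Orozco 257,864.65; Delacroix 176,433.71.
Capped: Okafor ($171,000); remaining pool $693,605 reallocated over remaining days 743.
Capped: Orozco ($283,650); remaining pool $409,955 reallocated over remaining days 420.
Shares after redistribution: Vance 194,240.58 → $194,240; Delacroix 215,714.42 → $215,715.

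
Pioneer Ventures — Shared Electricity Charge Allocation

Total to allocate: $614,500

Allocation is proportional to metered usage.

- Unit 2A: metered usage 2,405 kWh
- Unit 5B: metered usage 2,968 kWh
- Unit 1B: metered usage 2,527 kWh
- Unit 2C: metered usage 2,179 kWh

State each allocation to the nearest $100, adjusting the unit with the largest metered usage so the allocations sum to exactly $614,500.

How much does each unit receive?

Unit 2A: $146,600 | Unit 5B: $180,900 | Unit 1B: $154,100 | Unit 2C: $132,900

Metered usage total: 10,079.
Unrounded shares: Unit 2A 2,405/10,079 × $614,500 = 146,628.88; Unit 5B 2,968/10,079 × $614,500 = 180,954.06; Unit 1B 2,527/10,079 × $614,500 = 154,067.02; Unit 2C 2,179/10,079 × $614,500 = 132,850.03.
After rounding ($100): Unit 2A $146,600; Unit 5B $181,000; Unit 1B $154,100; Unit 2C $132,900. Sum = $614,600.
Difference $614,500 − $614,600 = −$100 applied to largest metered usage (Unit 5B): Unit 5B becomes $180,900.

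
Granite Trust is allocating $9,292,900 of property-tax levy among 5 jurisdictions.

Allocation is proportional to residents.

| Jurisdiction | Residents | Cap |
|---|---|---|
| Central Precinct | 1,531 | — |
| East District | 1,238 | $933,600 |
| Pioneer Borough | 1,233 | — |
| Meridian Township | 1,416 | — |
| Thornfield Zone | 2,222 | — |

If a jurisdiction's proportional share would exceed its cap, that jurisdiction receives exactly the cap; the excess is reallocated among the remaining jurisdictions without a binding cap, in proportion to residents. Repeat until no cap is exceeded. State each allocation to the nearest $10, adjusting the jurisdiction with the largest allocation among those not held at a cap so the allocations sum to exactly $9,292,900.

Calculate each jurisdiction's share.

Total residents = 7,640.
Pro-rata shares before constraints: Central Precinct 1,862,229.04; East District 1,505,839.03; Pioneer Borough 1,499,757.29; Meridian Township 1,722,349.01; Thornfield Zone 2,702,725.63.
Held at cap: East District ($933,600); remaining pool $8,359,300 reallocated over remaining residents 6,402.
Shares after redistribution: Central Precinct 1,999,076.59 → $1,999,080; Pioneer Borough 1,609,968.28 → $1,609,970; Meridian Township 1,848,917.34 → $1,848,920; Thornfield Zone 2,901,337.80 → $2,901,340.
Rounding difference −$10 applied to Thornfield Zone → $2,901,330.

Central Precinct: $1,999,080 · East District: $933,600 · Pioneer Borough: $1,609,970 · Meridian Township: $1,848,920 · Thornfield Zone: $2,901,330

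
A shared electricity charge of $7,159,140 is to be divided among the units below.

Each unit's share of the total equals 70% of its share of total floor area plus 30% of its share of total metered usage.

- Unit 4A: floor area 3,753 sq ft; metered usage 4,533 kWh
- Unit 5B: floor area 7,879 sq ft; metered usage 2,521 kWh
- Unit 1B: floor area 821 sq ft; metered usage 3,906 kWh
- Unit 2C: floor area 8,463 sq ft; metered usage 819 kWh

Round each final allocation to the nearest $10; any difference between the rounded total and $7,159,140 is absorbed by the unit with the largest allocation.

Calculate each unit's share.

Unit 4A: $1,725,740; Unit 5B: $2,347,440; Unit 1B: $908,920; Unit 2C: $2,177,040

Totals — floor area 20,916, metered usage 11,779.
Blended shares (70% floor area + 30% metered usage): Unit 4A 0.2411; Unit 5B 0.3279; Unit 1B 0.1270; Unit 2C 0.3041.
Raw shares: Unit 4A 1,725,736.73; Unit 5B 2,347,450.32; Unit 1B 908,915.12; Unit 2C 2,177,037.83.
After rounding ($10): Unit 4A $1,725,740; Unit 5B $2,347,450; Unit 1B $908,920; Unit 2C $2,177,040. Sum = $7,159,150.
Difference $7,159,140 − $7,159,150 = −$10 applied to largest allocation (Unit 5B): Unit 5B becomes $2,347,440.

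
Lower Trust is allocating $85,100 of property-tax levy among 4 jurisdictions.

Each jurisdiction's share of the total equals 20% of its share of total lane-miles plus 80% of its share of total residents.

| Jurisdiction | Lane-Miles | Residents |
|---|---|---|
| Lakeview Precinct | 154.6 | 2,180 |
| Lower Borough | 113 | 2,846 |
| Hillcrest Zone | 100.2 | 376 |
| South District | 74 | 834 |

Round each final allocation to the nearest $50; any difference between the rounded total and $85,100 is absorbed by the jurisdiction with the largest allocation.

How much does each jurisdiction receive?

Lakeview Precinct: $29,750 · Lower Borough: $35,450 · Hillcrest Zone: $7,950 · South District: $11,950

Totals — lane-miles 441.8, residents 6,236.
Composite weights (20% lane-miles + 80% residents): Lakeview Precinct 0.3497; Lower Borough 0.4163; Hillcrest Zone 0.0936; South District 0.1405.
Unrounded shares: Lakeview Precinct 29,755.46; Lower Borough 35,423.74; Hillcrest Zone 7,965.01; South District 11,955.78.
After rounding ($50): Lakeview Precinct $29,750; Lower Borough $35,400; Hillcrest Zone $7,950; South District $11,950. Sum = $85,050.
Difference $85,100 − $85,050 = +$50 applied to largest allocation (Lower Borough): Lower Borough becomes $35,450.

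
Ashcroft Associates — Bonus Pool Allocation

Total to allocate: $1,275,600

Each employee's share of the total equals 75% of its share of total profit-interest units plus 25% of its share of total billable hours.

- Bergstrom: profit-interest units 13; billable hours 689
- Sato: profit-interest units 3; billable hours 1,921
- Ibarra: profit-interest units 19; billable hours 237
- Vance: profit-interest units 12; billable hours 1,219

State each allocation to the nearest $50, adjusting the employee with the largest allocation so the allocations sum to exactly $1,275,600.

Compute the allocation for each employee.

Totals — profit-interest units 47, billable hours 4,066.
Combined weights (75% profit-interest units + 25% billable hours): Bergstrom 0.2498; Sato 0.1660; Ibarra 0.3178; Vance 0.2664.
Pro-rata amounts: Bergstrom 318,658.03; Sato 211,731.70; Ibarra 405,339.18; Vance 339,871.09.
Rounded to nearest $50: Bergstrom $318,650; Sato $211,750; Ibarra $405,350; Vance $339,850. Sum = $1,275,600.
Rounded total matches; no reconciliation needed.

Bergstrom: $318,650 · Sato: $211,750 · Ibarra: $405,350 · Vance: $339,850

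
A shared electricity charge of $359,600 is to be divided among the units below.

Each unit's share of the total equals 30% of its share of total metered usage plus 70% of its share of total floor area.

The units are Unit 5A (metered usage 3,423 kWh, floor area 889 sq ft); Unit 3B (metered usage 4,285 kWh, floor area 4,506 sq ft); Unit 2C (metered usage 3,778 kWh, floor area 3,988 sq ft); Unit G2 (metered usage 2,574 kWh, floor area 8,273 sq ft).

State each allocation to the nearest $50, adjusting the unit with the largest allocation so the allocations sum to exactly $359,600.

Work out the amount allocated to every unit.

Metered usage total 14,060; floor area total 17,656.
Combined weights (30% metered usage + 70% floor area): Unit 5A 0.1083; Unit 3B 0.2701; Unit 2C 0.2387; Unit G2 0.3829.
Pro-rata amounts: Unit 5A 38,938.49; Unit 3B 97,119.72; Unit 2C 85,844.51; Unit G2 137,697.28.
At nearest $50: Unit 5A $38,950; Unit 3B $97,100; Unit 2C $85,850; Unit G2 $137,700. Sum = $359,600.
Rounded total matches; no reconciliation needed.

Unit 5A: $38,950; Unit 3B: $97,100; Unit 2C: $85,850; Unit G2: $137,700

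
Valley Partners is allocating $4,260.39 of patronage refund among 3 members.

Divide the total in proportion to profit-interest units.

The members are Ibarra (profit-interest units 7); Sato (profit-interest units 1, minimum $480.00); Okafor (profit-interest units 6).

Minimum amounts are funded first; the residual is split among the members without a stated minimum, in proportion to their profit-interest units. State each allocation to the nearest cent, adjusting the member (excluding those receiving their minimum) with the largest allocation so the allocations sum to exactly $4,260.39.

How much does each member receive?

Ibarra: $2,035.59 | Sato: $480.00 | Okafor: $1,744.80

Minimums first: Sato $480.00. Remaining pool $3,780.39.
Remaining pool split over remaining profit-interest units 13: Ibarra 2,035.5946 → $2,035.59; Okafor 1,744.7954 → $1,744.80.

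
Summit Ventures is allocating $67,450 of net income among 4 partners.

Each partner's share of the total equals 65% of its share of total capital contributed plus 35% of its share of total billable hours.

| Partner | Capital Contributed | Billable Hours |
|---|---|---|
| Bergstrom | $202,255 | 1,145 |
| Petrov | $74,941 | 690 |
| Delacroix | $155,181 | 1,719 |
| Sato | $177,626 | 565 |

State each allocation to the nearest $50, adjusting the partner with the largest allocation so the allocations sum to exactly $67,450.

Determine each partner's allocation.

Bergstrom: $21,100 · Petrov: $9,350 · Delacroix: $21,000 · Sato: $16,000

Capital contributed total 610,003; billable hours total 4,119.
Blended shares (65% capital contributed + 35% billable hours): Bergstrom 0.3128; Petrov 0.1385; Delacroix 0.3114; Sato 0.2373.
Raw shares: Bergstrom 21,099.01; Petrov 9,340.85; Delacroix 21,005.48; Sato 16,004.66.
After rounding ($50): Bergstrom $21,100; Petrov $9,350; Delacroix $21,000; Sato $16,000. Sum = $67,450.
Rounded total matches; no reconciliation needed.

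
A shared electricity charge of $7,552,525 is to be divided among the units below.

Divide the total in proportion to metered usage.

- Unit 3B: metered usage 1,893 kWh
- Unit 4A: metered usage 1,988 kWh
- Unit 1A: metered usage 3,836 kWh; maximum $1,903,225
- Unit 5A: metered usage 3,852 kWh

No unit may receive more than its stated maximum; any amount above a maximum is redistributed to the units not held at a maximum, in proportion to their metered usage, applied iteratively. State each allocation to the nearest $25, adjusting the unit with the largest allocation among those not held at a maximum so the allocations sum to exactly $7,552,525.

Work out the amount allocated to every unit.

Unit 3B: $1,382,925 | Unit 4A: $1,452,325 | Unit 1A: $1,903,225 | Unit 5A: $2,814,050

Metered usage total: 11,569.
Proportional shares (ignoring caps): Unit 3B 1,235,796.51; Unit 4A 1,297,814.82; Unit 1A 2,504,234.24; Unit 5A 2,514,679.43.
Cap binds for Unit 1A ($1,903,225); residual $5,649,300 reallocated over remaining metered usage 7,733.
Shares after redistribution: Unit 3B 1,382,920.59 → $1,382,925; Unit 4A 1,452,322.31 → $1,452,325; Unit 5A 2,814,057.11 → $2,814,050.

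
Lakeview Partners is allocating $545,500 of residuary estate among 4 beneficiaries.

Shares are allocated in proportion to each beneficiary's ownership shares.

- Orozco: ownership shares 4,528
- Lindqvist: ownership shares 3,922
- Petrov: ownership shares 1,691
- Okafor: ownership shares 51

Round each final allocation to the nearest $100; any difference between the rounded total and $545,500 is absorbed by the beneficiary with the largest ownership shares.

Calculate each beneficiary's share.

Combined ownership shares = 10,192.
Pro-rata amounts: Orozco 4,528/10,192 × $545,500 = 242,349.29; Lindqvist 3,922/10,192 × $545,500 = 209,914.74; Petrov 1,691/10,192 × $545,500 = 90,506.33; Okafor 51/10,192 × $545,500 = 2,729.64.
After rounding ($100): Orozco $242,300; Lindqvist $209,900; Petrov $90,500; Okafor $2,700. Sum = $545,400.
Difference $545,500 − $545,400 = +$100 applied to largest ownership shares (Orozco): Orozco becomes $242,400.

Orozco: $242,400; Lindqvist: $209,900; Petrov: $90,500; Okafor: $2,700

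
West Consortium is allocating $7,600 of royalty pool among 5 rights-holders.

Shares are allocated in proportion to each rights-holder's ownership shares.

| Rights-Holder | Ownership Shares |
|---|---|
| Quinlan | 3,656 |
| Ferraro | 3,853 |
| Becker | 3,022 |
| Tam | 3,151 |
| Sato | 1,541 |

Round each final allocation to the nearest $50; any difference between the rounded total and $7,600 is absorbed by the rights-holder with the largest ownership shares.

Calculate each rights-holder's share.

Quinlan: $1,850 | Ferraro: $1,950 | Becker: $1,500 | Tam: $1,550 | Sato: $750

Ownership shares total: 3,656 + 3,853 + 3,022 + 3,151 + 1,541 = 15,223.
Unrounded shares: Quinlan 1,825.24; Ferraro 1,923.59; Becker 1,508.72; Tam 1,573.12; Sato 769.34.
At nearest $50: Quinlan $1,850; Ferraro $1,900; Becker $1,500; Tam $1,550; Sato $750. Sum = $7,550.
Difference $7,600 − $7,550 = +$50 applied to largest ownership shares (Ferraro): Ferraro becomes $1,950.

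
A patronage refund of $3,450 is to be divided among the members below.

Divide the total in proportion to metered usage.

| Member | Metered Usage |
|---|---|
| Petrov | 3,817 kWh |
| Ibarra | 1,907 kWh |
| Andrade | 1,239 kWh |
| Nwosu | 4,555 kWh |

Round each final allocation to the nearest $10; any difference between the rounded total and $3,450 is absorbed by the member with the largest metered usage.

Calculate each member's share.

Petrov: $1,140 · Ibarra: $570 · Andrade: $370 · Nwosu: $1,370

Sum of metered usage: 11,518.
Raw shares: Petrov 3,817/11,518 × $3,450 = 1,143.31; Ibarra 1,907/11,518 × $3,450 = 571.21; Andrade 1,239/11,518 × $3,450 = 371.12; Nwosu 4,555/11,518 × $3,450 = 1,364.36.
At nearest $10: Petrov $1,140; Ibarra $570; Andrade $370; Nwosu $1,360. Sum = $3,440.
Difference $3,450 − $3,440 = +$10 applied to largest metered usage (Nwosu): Nwosu becomes $1,370.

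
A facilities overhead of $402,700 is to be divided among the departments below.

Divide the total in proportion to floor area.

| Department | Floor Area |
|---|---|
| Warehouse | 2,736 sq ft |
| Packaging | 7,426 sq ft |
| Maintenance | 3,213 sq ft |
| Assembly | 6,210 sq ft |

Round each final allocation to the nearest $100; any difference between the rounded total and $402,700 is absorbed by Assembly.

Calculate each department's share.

Floor area total: 19,585.
Raw shares: Warehouse 2,736/19,585 × $402,700 = 56,256.69; Packaging 7,426/19,585 × $402,700 = 152,690.85; Maintenance 3,213/19,585 × $402,700 = 66,064.60; Assembly 6,210/19,585 × $402,700 = 127,687.87.
Rounded to nearest $100: Warehouse $56,300; Packaging $152,700; Maintenance $66,100; Assembly $127,700. Sum = $402,800.
Difference $402,700 − $402,800 = −$100 applied to Assembly: Assembly becomes $127,600.

Warehouse: $56,300 · Packaging: $152,700 · Maintenance: $66,100 · Assembly: $127,600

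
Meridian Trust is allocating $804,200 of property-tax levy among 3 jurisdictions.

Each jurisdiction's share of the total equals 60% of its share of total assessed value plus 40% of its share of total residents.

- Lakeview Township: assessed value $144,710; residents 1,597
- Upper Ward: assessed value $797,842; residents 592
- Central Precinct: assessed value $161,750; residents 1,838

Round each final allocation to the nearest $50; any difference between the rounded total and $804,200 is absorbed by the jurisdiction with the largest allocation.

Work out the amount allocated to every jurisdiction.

Lakeview Township: $190,800 · Upper Ward: $395,900 · Central Precinct: $217,500

Assessed value total 1,104,302; residents total 4,027.
Combined weights (60% assessed value + 40% residents): Lakeview Township 0.2373; Upper Ward 0.4923; Central Precinct 0.2705.
Pro-rata amounts: Lakeview Township 190,800.06; Upper Ward 395,903.06; Central Precinct 217,496.88.
Rounded to nearest $50: Lakeview Township $190,800; Upper Ward $395,900; Central Precinct $217,500. Sum = $804,200.
No rounding difference to absorb.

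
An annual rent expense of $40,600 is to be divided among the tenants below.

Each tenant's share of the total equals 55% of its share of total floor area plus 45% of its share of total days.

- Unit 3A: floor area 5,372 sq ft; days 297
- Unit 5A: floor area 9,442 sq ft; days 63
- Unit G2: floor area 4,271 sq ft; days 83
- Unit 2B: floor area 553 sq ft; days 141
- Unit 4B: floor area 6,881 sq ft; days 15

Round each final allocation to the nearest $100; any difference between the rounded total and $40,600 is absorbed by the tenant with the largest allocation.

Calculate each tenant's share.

Floor area total 26,519; days total 599.
Combined weights (55% floor area + 45% days): Unit 3A 0.3345; Unit 5A 0.2432; Unit G2 0.1509; Unit 2B 0.1174; Unit 4B 0.1540.
Proportional shares: Unit 3A 13,582.17; Unit 5A 9,872.07; Unit G2 6,127.91; Unit 2B 4,766.26; Unit 4B 6,251.57.
At nearest $100: Unit 3A $13,600; Unit 5A $9,900; Unit G2 $6,100; Unit 2B $4,800; Unit 4B $6,300. Sum = $40,700.
Difference $40,600 − $40,700 = −$100 applied to largest allocation (Unit 3A): Unit 3A becomes $13,500.

Unit 3A: $13,500 | Unit 5A: $9,900 | Unit G2: $6,100 | Unit 2B: $4,800 | Unit 4B: $6,300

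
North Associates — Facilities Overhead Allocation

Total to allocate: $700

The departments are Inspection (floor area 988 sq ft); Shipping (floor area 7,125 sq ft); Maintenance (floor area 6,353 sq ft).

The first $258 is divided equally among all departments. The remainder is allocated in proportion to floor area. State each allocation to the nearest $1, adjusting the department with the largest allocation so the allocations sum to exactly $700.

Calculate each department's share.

First tranche $258 split equally: $86 each.
Remainder $442 by floor area (total 14,466): Inspection 30.19 → $30; Shipping 217.70 → $218; Maintenance 194.11 → $194.
Totals: Inspection $86 + $30 = $116; Shipping $86 + $218 = $304; Maintenance $86 + $194 = $280.

Inspection: $116; Shipping: $304; Maintenance: $280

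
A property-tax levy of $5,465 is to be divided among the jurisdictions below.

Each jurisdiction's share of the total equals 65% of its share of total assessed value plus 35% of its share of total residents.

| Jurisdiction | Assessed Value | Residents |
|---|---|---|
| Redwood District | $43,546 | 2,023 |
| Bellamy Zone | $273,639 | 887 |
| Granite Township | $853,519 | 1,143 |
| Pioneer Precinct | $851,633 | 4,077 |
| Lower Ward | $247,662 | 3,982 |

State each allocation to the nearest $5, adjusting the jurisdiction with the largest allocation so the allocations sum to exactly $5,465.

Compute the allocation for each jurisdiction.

Redwood District: $390; Bellamy Zone: $570; Granite Township: $1,515; Pioneer Precinct: $1,975; Lower Ward: $1,015

Totals — assessed value 2,269,999, residents 12,112.
Composite weights (65% assessed value + 35% residents): Redwood District 0.0709; Bellamy Zone 0.1040; Granite Township 0.2774; Pioneer Precinct 0.3617; Lower Ward 0.1860.
Pro-rata amounts: Redwood District 387.62; Bellamy Zone 568.29; Granite Township 1,516.15; Pioneer Precinct 1,976.54; Lower Ward 1,016.40.
After rounding ($5): Redwood District $390; Bellamy Zone $570; Granite Township $1,515; Pioneer Precinct $1,975; Lower Ward $1,015. Sum = $5,465.
No rounding difference to absorb.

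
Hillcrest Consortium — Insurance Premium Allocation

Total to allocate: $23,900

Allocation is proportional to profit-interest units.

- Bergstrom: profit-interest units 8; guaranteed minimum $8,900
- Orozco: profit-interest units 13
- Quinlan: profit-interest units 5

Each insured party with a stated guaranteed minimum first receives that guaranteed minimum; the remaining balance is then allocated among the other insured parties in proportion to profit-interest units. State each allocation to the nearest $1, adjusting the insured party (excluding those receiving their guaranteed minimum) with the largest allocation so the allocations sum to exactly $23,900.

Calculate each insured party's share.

Bergstrom: $8,900; Orozco: $10,833; Quinlan: $4,167

Guaranteed amounts: Bergstrom $8,900. Residual $15,000.
Residual split over remaining profit-interest units 18: Orozco 10,833.33 → $10,833; Quinlan 4,166.67 → $4,167.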